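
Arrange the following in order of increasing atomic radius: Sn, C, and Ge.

C, Ge, Sn

C is in period 2, group 14; Ge is in period 4, group 14; Sn is in period 5, group 14.
Atomic radius shrinks across a period as nuclear charge pulls the same shell inward, and grows down a group as new shells are added.
All are in group 14, so atomic radius increases down the group.
So from smallest to largest: C < Ge < Sn.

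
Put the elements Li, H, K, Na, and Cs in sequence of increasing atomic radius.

H is in period 1, group 1; Li is in period 2, group 1; Na is in period 3, group 1; K is in period 4, group 1; Cs is in period 6, group 1.
Atomic radius shrinks across a period as nuclear charge pulls the same shell inward, and grows down a group as new shells are added.
All are in group 1, so atomic radius increases down the group.
So from smallest to largest: H < Li < Na < K < Cs.

H < Li < Na < K < Cs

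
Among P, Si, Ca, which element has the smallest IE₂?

Ca

The second ionization energy removes an electron from the +1 ion. For each element: P⁺ still has 4 valence electrons; Si⁺ still has 3 valence electrons; Ca⁺ still has 1 valence electron.
All are still removing valence electrons, so compare the +1 ions as you would atoms: IE_2 generally rises across a period (higher Z_eff) and falls down a group (larger shell), subject to the usual subshell exceptions.
Valence configurations: P⁺ [Ne]3s²3p², Si⁺ [Ne]3s²3p¹, Ca⁺ [Ar]4s¹.
Tabulated IE_2 (kJ/mol): P 1907, Si 1577, Ca 1145.
Overall IE_2 order: Ca < Si < P.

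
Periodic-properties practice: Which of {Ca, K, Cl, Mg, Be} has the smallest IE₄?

Cl

The fourth ionization energy removes an electron from the +3 ion. For each element: Ca³⁺ is already 1 electron into the core; K³⁺ is already 2 electrons into the core; Cl³⁺ still has 4 valence electrons; Mg³⁺ is already 1 electron into the core; Be³⁺ is already 1 electron into the core.
Breaking into a closed-shell core is much more expensive than removing a leftover valence electron — K, Ca, Mg and Be have the largest IE_4 here.
Tabulated IE_4 (kJ/mol): Ca 6491, K 5877, Cl 5159, Mg 10543, Be 21007.
Putting it together, IE_4: Cl < K < Ca < Mg < Be.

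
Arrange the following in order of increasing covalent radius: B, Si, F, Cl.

F < B < Cl < Si

B is in period 2, group 13; F is in period 2, group 17; Si is in period 3, group 14; Cl is in period 3, group 17.
Atomic radius shrinks across a period as nuclear charge pulls the same shell inward, and grows down a group as new shells are added.
Neither a single period nor a single group — weigh both effects.
B > F: B lies to the left of F in period 2, so the across-period effect alone puts B larger.
Cl > B: the two effects oppose for this pair; the down-group effect wins (99 vs 85 pm).
Si > Cl: Si lies to the left of Cl in period 3, so the across-period effect alone puts Si larger.
For reference (pm): B 85, F 64, Si 116, Cl 99.
So from smallest to largest: F < B < Cl < Si.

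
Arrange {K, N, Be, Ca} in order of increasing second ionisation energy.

Consider each +1 ion: K⁺ is the bare [Ar] core; N⁺ still has 4 valence electrons; Be⁺ still has 1 valence electron; Ca⁺ still has 1 valence electron.
Pulling an electron out of a noble-gas core costs far more than removing a remaining valence electron, so K sits at the high end of IE_2.
Valence configurations: N⁺ [He]2s²2p², Be⁺ [He]2s¹, Ca⁺ [Ar]4s¹.
Approximate IE_2 values (kJ/mol): K 3052, N 2856, Be 1757, Ca 1145.
Overall IE_2 order: Ca < Be < N < K.

Ca < Be < N < K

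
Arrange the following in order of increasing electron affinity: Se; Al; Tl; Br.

Tl < Al < Se < Br

Atoms with high Z_eff and room in the valence shell (especially the halogens) have the most exothermic electron affinities.
Here both period and group differ, so the two effects have to be weighed against each other.
Al > Tl: they share group 13; the group trend gives Al the larger value.
Se > Al: the two effects oppose for this pair; the across-period effect wins (195 vs 42 kJ/mol).
Br > Se: Br lies to the right of Se in period 4, so the across-period effect alone puts Br higher.
Approximate values (kJ/mol): Al 42, Se 195, Br 325, Tl 19.
So from lowest to highest: Tl < Al < Se < Br.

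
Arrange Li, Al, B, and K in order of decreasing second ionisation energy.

Li, K, B, Al

IE_2 is the cost of taking one more electron from the +1 cation: Li⁺ is the bare [He] core; Al⁺ still has 2 valence electrons; B⁺ still has 2 valence electrons; K⁺ is the bare [Ar] core.
Core electrons are held far more tightly than valence electrons, so K and Li top the IE_2 order.
Valence configurations: Al⁺ [Ne]3s², B⁺ [He]2s².
Tabulated IE_2 (kJ/mol): Li 7298, Al 1817, B 2427, K 3052.
Overall IE_2 order: Al < B < K < Li.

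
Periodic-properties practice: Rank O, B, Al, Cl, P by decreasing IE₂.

IE_2 is the cost of taking one more electron from the +1 cation: O⁺ still has 5 valence electrons; B⁺ still has 2 valence electrons; Al⁺ still has 2 valence electrons; Cl⁺ still has 6 valence electrons; P⁺ still has 4 valence electrons.
All are still removing valence electrons, so compare the +1 ions as you would atoms: IE_2 generally rises across a period (higher Z_eff) and falls down a group (larger shell), subject to the usual subshell exceptions.
Valence configurations: O⁺ [He]2s²2p³, B⁺ [He]2s², Al⁺ [Ne]3s², Cl⁺ [Ne]3s²3p⁴, P⁺ [Ne]3s²3p².
Approximate IE_2 values (kJ/mol): O 3388, B 2427, Al 1817, Cl 2298, P 1907.
So the second ionization energies run Al < P < Cl < B < O.

O > B > Cl > P > Al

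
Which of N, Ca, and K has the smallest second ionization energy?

Ca

IE_2 is the cost of taking one more electron from the +1 cation: N⁺ still has 4 valence electrons; Ca⁺ still has 1 valence electron; K⁺ is the bare [Ar] core.
Breaking into a closed-shell core is much more expensive than removing a leftover valence electron — K has the largest IE_2 here.
Valence configurations: N⁺ [He]2s²2p², Ca⁺ [Ar]4s¹.
The numbers (kJ/mol): N 2856, Ca 1145, K 3052.
Hence IE_2: Ca < N < K.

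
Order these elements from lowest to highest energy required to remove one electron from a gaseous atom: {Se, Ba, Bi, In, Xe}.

Ba < In < Bi < Se < Xe

Se is in period 4, group 16; In is in period 5, group 13; Xe is in period 5, group 18; Ba is in period 6, group 2; Bi is in period 6, group 15.
Removing the outermost electron gets harder across a period and easier down a group.
Neither a single period nor a single group — weigh both effects.
In > Ba: relative to Ba, both the across-period and down-group shifts push In's first ionization energy up.
Bi > In: period and group pull opposite ways; the across-period shift dominates (703 vs 558 kJ/mol).
Se > Bi: relative to Bi, both the across-period and down-group shifts push Se's first ionization energy up.
Xe > Se: the two effects oppose for this pair; the across-period effect wins (1170 vs 941 kJ/mol).
For reference (kJ/mol): Se 941, In 558, Xe 1170, Ba 503, Bi 703.
So from lowest to highest: Ba < In < Bi < Se < Xe.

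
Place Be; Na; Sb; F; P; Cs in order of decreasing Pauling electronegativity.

Be is in period 2, group 2; F is in period 2, group 17; Na is in period 3, group 1; P is in period 3, group 15; Sb is in period 5, group 15; Cs is in period 6, group 1.
EN rises left→right (higher Z_eff, smaller atoms) and falls top→bottom (larger, more shielded atoms).
These span different periods and groups, so the two trends combine.
Na > Cs: Na sits above Cs in group 1, so the down-group effect alone puts Na higher.
Be > Na: both effects reinforce here, so Be is clearly the higher of the two.
Sb > Be: the two effects oppose for this pair; the across-period effect wins (2.05 vs 1.57).
P > Sb: P sits above Sb in group 15, so the down-group effect alone puts P higher.
F > P: both effects reinforce here, so F is clearly the higher of the two.
Tabulated electronegativity (Pauling): Be 1.57, F 3.98, Na 0.93, P 2.19, Sb 2.05, Cs 0.79.
So from highest to lowest: F > P > Sb > Be > Na > Cs.

F, P, Sb, Be, Na, Cs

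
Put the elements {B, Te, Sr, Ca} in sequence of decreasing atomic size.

B is in period 2, group 13; Ca is in period 4, group 2; Sr is in period 5, group 2; Te is in period 5, group 16.
Across a period the added protons contract the valence shell; down a group each new principal shell makes the atom larger.
Here both period and group differ, so the two effects have to be weighed against each other.
Te > B: the two effects oppose for this pair; the down-group effect wins (136 vs 85 pm).
Ca > Te: the two effects oppose for this pair; the across-period effect wins (171 vs 136 pm).
Sr > Ca: they share group 2; the group trend gives Sr the larger value.
For reference (pm): B 85, Ca 171, Sr 185, Te 136.
So from largest to smallest: Sr > Ca > Te > B.

Sr, Ca, Te, B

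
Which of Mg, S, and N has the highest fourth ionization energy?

Mg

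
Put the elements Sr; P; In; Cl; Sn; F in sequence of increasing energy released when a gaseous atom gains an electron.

Sr < In < P < Sn < F < Cl

Adding an electron releases more energy for atoms nearer the top right (short of the noble gases).
Here both period and group differ, so the two effects have to be weighed against each other.
In > Sr: both are in period 5; the period trend gives In the larger value.
P > In: relative to In, both the across-period and down-group shifts push P's electron affinity up.
Sn > P: this pair runs against the simple trend — see the exception note.
F > Sn: both effects reinforce here, so F is clearly the higher of the two.
Cl > F: this pair runs against the simple trend — see the exception note.
Note the exception: Sn has a higher electron affinity than P, contrary to the simple trend — adding an electron to P's half-filled np³ subshell costs electron-pairing energy.
Note the exception: Cl has a higher electron affinity than F, contrary to the simple trend — F's small 2p subshell makes the incoming electron feel strong e⁻–e⁻ repulsion, so Cl actually releases more energy on gaining an electron.
Tabulated electron affinity (kJ/mol): F 328, P 72, Cl 349, Sr 5, In 29, Sn 107.
So from lowest to highest: Sr < In < P < Sn < F < Cl.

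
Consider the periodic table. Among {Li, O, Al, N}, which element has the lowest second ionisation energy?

Al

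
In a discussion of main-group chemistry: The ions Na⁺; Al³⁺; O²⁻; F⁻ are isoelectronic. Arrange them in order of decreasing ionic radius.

All of these have 10 electrons, so size is governed by nuclear charge alone: the more protons, the stronger the pull on the same electron cloud, and the smaller the ion.
Nuclear charges: Al³⁺ (Z=13), Na⁺ (Z=11), F⁻ (Z=9), O²⁻ (Z=8).
Largest to smallest: O²⁻ > F⁻ > Na⁺ > Al³⁺.

O²⁻ > F⁻ > Na⁺ > Al³⁺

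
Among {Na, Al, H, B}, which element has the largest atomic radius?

H is in period 1, group 1; B is in period 2, group 13; Na is in period 3, group 1; Al is in period 3, group 13.
Radius decreases left→right (rising Z_eff, same n) and increases top→bottom (higher n).
These span different periods and groups, so the two trends combine.
B > H: period and group pull opposite ways; the down-group shift dominates (85 vs 32 pm).
Al > B: Al sits below B in group 13, so the down-group effect alone puts Al larger.
Na > Al: Na lies to the left of Al in period 3, so the across-period effect alone puts Na larger.
Approximate values (pm): H 32, B 85, Na 155, Al 126.
The largest atomic radius among these belongs to Na.

Na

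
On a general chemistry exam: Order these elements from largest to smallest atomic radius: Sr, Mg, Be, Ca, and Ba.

Ba > Sr > Ca > Mg > Be

Be is in period 2, group 2; Mg is in period 3, group 2; Ca is in period 4, group 2; Sr is in period 5, group 2; Ba is in period 6, group 2.
Across a period the added protons contract the valence shell; down a group each new principal shell makes the atom larger.
All are in group 2, so atomic radius increases down the group.
So from largest to smallest: Ba > Sr > Ca > Mg > Be.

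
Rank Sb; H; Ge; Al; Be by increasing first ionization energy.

First ionization energy rises across a period (greater Z_eff holds electrons more tightly) and falls down a group (valence electrons are farther from the nucleus).
These sit on a diagonal, where the across-period and down-group effects partly cancel.
Ge > Al: period and group pull opposite ways; the across-period shift dominates (762 vs 578 kJ/mol).
Sb > Ge: the two effects oppose for this pair; the across-period effect wins (831 vs 762 kJ/mol).
Be > Sb: the two effects oppose for this pair; the down-group effect wins (900 vs 831 kJ/mol).
H > Be: the two effects oppose for this pair; the down-group effect wins (1312 vs 900 kJ/mol).
Tabulated first ionization energy (kJ/mol): H 1312, Be 900, Al 578, Ge 762, Sb 831.
So from lowest to highest: Al < Ge < Sb < Be < H.

Al < Ge < Sb < Be < H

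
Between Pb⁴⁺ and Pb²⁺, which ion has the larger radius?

Both ions have Z = 82 protons, but Pb⁴⁺ has lost more electrons, so its remaining electrons feel a larger effective nuclear charge per electron and are pulled in more tightly.
Higher positive charge → smaller ion, so Pb²⁺ > Pb⁴⁺.

Pb²⁺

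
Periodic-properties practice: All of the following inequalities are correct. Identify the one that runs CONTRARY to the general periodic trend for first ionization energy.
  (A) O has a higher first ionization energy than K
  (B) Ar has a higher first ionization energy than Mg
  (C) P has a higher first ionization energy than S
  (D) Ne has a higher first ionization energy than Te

The general trend: first ionization energy increases across a period and decreases down a group.
(A) O (period 2, group 16) vs K (period 4, group 1): the stated order agrees with the simple trend.
(B) Ar (period 3, group 18) vs Mg (period 3, group 2): the stated order agrees with the simple trend.
(C) P (period 3, group 15) vs S (period 3, group 16): the stated order contradicts the simple trend.
(D) Ne (period 2, group 18) vs Te (period 5, group 16): the stated order agrees with the simple trend.
The exception is (C): S (3p⁴) ionizes more easily than half-filled P (3p³) because the paired 3p electron in S is pushed out by e⁻–e⁻ repulsion.

(C)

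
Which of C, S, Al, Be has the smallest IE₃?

Al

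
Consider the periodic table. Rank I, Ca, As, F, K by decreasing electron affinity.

F, I, As, K, Ca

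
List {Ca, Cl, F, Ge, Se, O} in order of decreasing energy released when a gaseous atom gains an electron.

Cl, F, Se, O, Ge, Ca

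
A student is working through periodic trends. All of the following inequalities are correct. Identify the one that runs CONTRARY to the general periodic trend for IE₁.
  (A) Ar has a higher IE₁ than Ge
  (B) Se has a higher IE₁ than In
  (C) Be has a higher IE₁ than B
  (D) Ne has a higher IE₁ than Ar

(C)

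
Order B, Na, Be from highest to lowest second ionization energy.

Na > B > Be

The second ionization energy removes an electron from the +1 ion. For each element: B⁺ still has 2 valence electrons; Na⁺ is the bare [Ne] core; Be⁺ still has 1 valence electron.
Pulling an electron out of a noble-gas core costs far more than removing a remaining valence electron, so Na sits at the high end of IE_2.
Valence configurations: B⁺ [He]2s², Be⁺ [He]2s¹.
The numbers (kJ/mol): B 2427, Na 4562, Be 1757.
Overall IE_2 order: Be < B < Na.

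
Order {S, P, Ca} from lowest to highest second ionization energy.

IE_2 is the cost of taking one more electron from the +1 cation: S⁺ still has 5 valence electrons; P⁺ still has 4 valence electrons; Ca⁺ still has 1 valence electron.
All are still removing valence electrons, so compare the +1 ions as you would atoms: IE_2 generally rises across a period (higher Z_eff) and falls down a group (larger shell), subject to the usual subshell exceptions.
Valence configurations: S⁺ [Ne]3s²3p³, P⁺ [Ne]3s²3p², Ca⁺ [Ar]4s¹.
The numbers (kJ/mol): S 2252, P 1907, Ca 1145.
Overall IE_2 order: Ca < P < S.

Ca, P, S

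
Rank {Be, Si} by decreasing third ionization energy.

Be, Si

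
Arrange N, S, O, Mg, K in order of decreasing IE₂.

O > K > N > S > Mg

After 1 electron has been removed, what remains? N⁺ still has 4 valence electrons; S⁺ still has 5 valence electrons; O⁺ still has 5 valence electrons; Mg⁺ still has 1 valence electron; K⁺ is the bare [Ar] core.
Usually core removal costs more than valence removal, but here the competition is close: a tightly held n=2 valence electron can cost more to remove than an n=3 core electron, so the actual values have to decide it.
Valence configurations: N⁺ [He]2s²2p², S⁺ [Ne]3s²3p³, O⁺ [He]2s²2p³, Mg⁺ [Ne]3s¹.
Approximate IE_2 values (kJ/mol): N 2856, S 2252, O 3388, Mg 1451, K 3052.
Overall IE_2 order: Mg < S < N < K < O.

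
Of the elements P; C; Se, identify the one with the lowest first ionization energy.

C is in period 2, group 14; P is in period 3, group 15; Se is in period 4, group 16.
Removing the outermost electron gets harder across a period and easier down a group.
These sit on a diagonal, where the across-period and down-group effects partly cancel.
P > Se: the two effects oppose for this pair; the down-group effect wins (1012 vs 941 kJ/mol).
C > P: period and group pull opposite ways; the down-group shift dominates (1086 vs 1012 kJ/mol).
For reference (kJ/mol): C 1086, P 1012, Se 941.
The lowest first ionization energy among these belongs to Se.

Se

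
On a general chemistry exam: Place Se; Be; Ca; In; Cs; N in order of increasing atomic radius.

N, Be, Se, In, Ca, Cs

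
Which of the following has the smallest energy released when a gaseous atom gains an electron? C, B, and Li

B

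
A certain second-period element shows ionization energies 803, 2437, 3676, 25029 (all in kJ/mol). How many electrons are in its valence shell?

3

Look for the largest jump between consecutive ionization energies: IE4/IE3 ≈ 6.8, far larger than any earlier ratio.
That jump marks the point where a core electron is being removed. So the atom has 3 valence electrons.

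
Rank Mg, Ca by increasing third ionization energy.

Ca, Mg

The third ionization energy removes an electron from the +2 ion. For each element: Mg²⁺ is the bare [Ne] core; Ca²⁺ is the bare [Ar] core.
All of these are removing an electron from a noble-gas core or deeper; the smaller core (lower principal quantum number) is held far more tightly, and within a period the higher nuclear charge binds the same core more tightly.
The numbers (kJ/mol): Mg 7733, Ca 4912.
Overall IE_3 order: Ca < Mg.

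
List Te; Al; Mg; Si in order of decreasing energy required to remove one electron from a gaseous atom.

Te > Si > Mg > Al

First ionization energy rises across a period (greater Z_eff holds electrons more tightly) and falls down a group (valence electrons are farther from the nucleus).
Here both period and group differ, so the two effects have to be weighed against each other.
Mg > Al: this pair runs against the simple trend — see the exception note.
Si > Mg: Si lies to the right of Mg in period 3, so the across-period effect alone puts Si higher.
Te > Si: the two effects oppose for this pair; the across-period effect wins (869 vs 786 kJ/mol).
Note the exception: Mg has a higher first ionization energy than Al, contrary to the simple trend — Al's single 3p electron is easier to remove than one from Mg's filled 3s².
For reference (kJ/mol): Mg 738, Al 578, Si 786, Te 869.
So from highest to lowest: Te > Si > Mg > Al.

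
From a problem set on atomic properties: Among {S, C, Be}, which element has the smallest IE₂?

Be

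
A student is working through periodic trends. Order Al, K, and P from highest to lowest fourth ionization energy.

Consider each +3 ion: Al³⁺ is the bare [Ne] core; K³⁺ is already 2 electrons into the core; P³⁺ still has 2 valence electrons.
Breaking into a closed-shell core is much more expensive than removing a leftover valence electron — K and Al have the largest IE_4 here.
Approximate IE_4 values (kJ/mol): Al 11577, K 5877, P 4964.
So the fourth ionization energies run P < K < Al.

Al, K, P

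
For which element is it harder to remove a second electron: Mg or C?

C

After 1 electron has been removed, what remains? Mg⁺ still has 1 valence electron; C⁺ still has 3 valence electrons.
All are still removing valence electrons, so compare the +1 ions as you would atoms: IE_2 generally rises across a period (higher Z_eff) and falls down a group (larger shell), subject to the usual subshell exceptions.
Valence configurations: Mg⁺ [Ne]3s¹, C⁺ [He]2s²2p¹.
Tabulated IE_2 (kJ/mol): Mg 1451, C 2353.
Putting it together, IE_2: Mg < C.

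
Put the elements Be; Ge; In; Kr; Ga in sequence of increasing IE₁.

Be is in period 2, group 2; Ga is in period 4, group 13; Ge is in period 4, group 14; Kr is in period 4, group 18; In is in period 5, group 13.
First ionization energy rises across a period (greater Z_eff holds electrons more tightly) and falls down a group (valence electrons are farther from the nucleus).
These span different periods and groups, so the two trends combine.
Ga > In: Ga sits above In in group 13, so the down-group effect alone puts Ga higher.
Ge > Ga: Ge lies to the right of Ga in period 4, so the across-period effect alone puts Ge higher.
Be > Ge: period and group pull opposite ways; the down-group shift dominates (900 vs 762 kJ/mol).
Kr > Be: period and group pull opposite ways; the across-period shift dominates (1351 vs 900 kJ/mol).
Approximate values (kJ/mol): Be 900, Ga 579, Ge 762, Kr 1351, In 558.
So from lowest to highest: In < Ga < Ge < Be < Kr.

In < Ga < Ge < Be < Kr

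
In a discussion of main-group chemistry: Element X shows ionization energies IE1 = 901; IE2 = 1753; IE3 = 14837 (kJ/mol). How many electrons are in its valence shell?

2

Look for the largest jump between consecutive ionization energies: IE3/IE2 ≈ 8.5, far larger than any earlier ratio.
That jump marks the point where a core electron is being removed. So the atom has 2 valence electrons.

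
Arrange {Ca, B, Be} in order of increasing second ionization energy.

Ca < Be < B

The second ionization energy removes an electron from the +1 ion. For each element: Ca⁺ still has 1 valence electron; B⁺ still has 2 valence electrons; Be⁺ still has 1 valence electron.
All are still removing valence electrons, so compare the +1 ions as you would atoms: IE_2 generally rises across a period (higher Z_eff) and falls down a group (larger shell), subject to the usual subshell exceptions.
Valence configurations: Ca⁺ [Ar]4s¹, B⁺ [He]2s², Be⁺ [He]2s¹.
Tabulated IE_2 (kJ/mol): Ca 1145, B 2427, Be 1757.
Hence IE_2: Ca < Be < B.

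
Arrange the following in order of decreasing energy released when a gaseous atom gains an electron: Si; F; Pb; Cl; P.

F is in period 2, group 17; Si is in period 3, group 14; P is in period 3, group 15; Cl is in period 3, group 17; Pb is in period 6, group 14.
EA tends to increase across a period and decrease down a group, though the pattern is less regular than for IE or radius.
Neither a single period nor a single group — weigh both effects.
P > Pb: relative to Pb, both the across-period and down-group shifts push P's electron affinity up.
Si > P: this pair runs against the simple trend — see the exception note.
F > Si: relative to Si, both the across-period and down-group shifts push F's electron affinity up.
Cl > F: this pair runs against the simple trend — see the exception note.
Note the exception: Si has a higher electron affinity than P, contrary to the simple trend — adding an electron to P's half-filled 3p³ is unfavourable, so Si (3p²) has the more exothermic EA.
Note the exception: Cl has a higher electron affinity than F, contrary to the simple trend — F's small 2p subshell makes the incoming electron feel strong e⁻–e⁻ repulsion, so Cl actually releases more energy on gaining an electron.
Approximate values (kJ/mol): F 328, Si 134, P 72, Cl 349, Pb 35.
So from highest to lowest: Cl > F > Si > P > Pb.

Cl, F, Si, P, Pb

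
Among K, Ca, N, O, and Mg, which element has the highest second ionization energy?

O

The second ionization energy removes an electron from the +1 ion. For each element: K⁺ is the bare [Ar] core; Ca⁺ still has 1 valence electron; N⁺ still has 4 valence electrons; O⁺ still has 5 valence electrons; Mg⁺ still has 1 valence electron.
Usually core removal costs more than valence removal, but here the competition is close: a tightly held n=2 valence electron can cost more to remove than an n=3 core electron, so the actual values have to decide it.
Valence configurations: Ca⁺ [Ar]4s¹, N⁺ [He]2s²2p², O⁺ [He]2s²2p³, Mg⁺ [Ne]3s¹.
Tabulated IE_2 (kJ/mol): K 3052, Ca 1145, N 2856, O 3388, Mg 1451.
Hence IE_2: Ca < Mg < N < K < O.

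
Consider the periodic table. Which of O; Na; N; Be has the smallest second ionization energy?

Be

Consider each +1 ion: O⁺ still has 5 valence electrons; Na⁺ is the bare [Ne] core; N⁺ still has 4 valence electrons; Be⁺ still has 1 valence electron.
Breaking into a closed-shell core is much more expensive than removing a leftover valence electron — Na has the largest IE_2 here.
Valence configurations: O⁺ [He]2s²2p³, N⁺ [He]2s²2p², Be⁺ [He]2s¹.
The numbers (kJ/mol): O 3388, Na 4562, N 2856, Be 1757.
So the second ionization energies run Be < N < O < Na.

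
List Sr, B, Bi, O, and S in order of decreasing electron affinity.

EA tends to increase across a period and decrease down a group, though the pattern is less regular than for IE or radius.
Neither a single period nor a single group — weigh both effects.
B > Sr: both effects reinforce here, so B is clearly the higher of the two.
Bi > B: period and group pull opposite ways; the across-period shift dominates (91 vs 27 kJ/mol).
O > Bi: both effects reinforce here, so O is clearly the higher of the two.
S > O: this pair runs against the simple trend — see the exception note.
Note the exception: S has a higher electron affinity than O, contrary to the simple trend — the compact 2p subshell of O repels the added electron more than S's larger 3p does.
Tabulated electron affinity (kJ/mol): B 27, O 141, S 200, Sr 5, Bi 91.
So from highest to lowest: S > O > Bi > B > Sr.

S > O > Bi > B > Sr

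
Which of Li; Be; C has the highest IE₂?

After 1 electron has been removed, what remains? Li⁺ is the bare [He] core; Be⁺ still has 1 valence electron; C⁺ still has 3 valence electrons.
Breaking into a closed-shell core is much more expensive than removing a leftover valence electron — Li has the largest IE_2 here.
Valence configurations: Be⁺ [He]2s¹, C⁺ [He]2s²2p¹.
Approximate IE_2 values (kJ/mol): Li 7298, Be 1757, C 2353.
Putting it together, IE_2: Be < C < Li.

Li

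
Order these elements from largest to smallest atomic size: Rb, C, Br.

Rb > Br > C

C is in period 2, group 14; Br is in period 4, group 17; Rb is in period 5, group 1.
Radius decreases left→right (rising Z_eff, same n) and increases top→bottom (higher n).
These span different periods and groups, so the two trends combine.
Br > C: period and group pull opposite ways; the down-group shift dominates (114 vs 75 pm).
Rb > Br: relative to Br, both the across-period and down-group shifts push Rb's atomic radius up.
Tabulated atomic radius (pm): C 75, Br 114, Rb 210.
So from largest to smallest: Rb > Br > C.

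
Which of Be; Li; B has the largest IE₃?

Be

After 2 electrons have been removed, what remains? Be²⁺ is the bare [He] core; Li²⁺ is already 1 electron into the core; B²⁺ still has 1 valence electron.
Core electrons are held far more tightly than valence electrons, so Li and Be top the IE_3 order.
The numbers (kJ/mol): Be 14849, Li 11815, B 3660.
Hence IE_3: B < Li < Be.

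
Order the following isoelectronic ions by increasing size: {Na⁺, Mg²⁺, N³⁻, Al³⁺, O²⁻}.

Al³⁺ < Mg²⁺ < Na⁺ < O²⁻ < N³⁻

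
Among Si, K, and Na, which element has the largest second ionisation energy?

Na

IE_2 is the cost of taking one more electron from the +1 cation: Si⁺ still has 3 valence electrons; K⁺ is the bare [Ar] core; Na⁺ is the bare [Ne] core.
Breaking into a closed-shell core is much more expensive than removing a leftover valence electron — K and Na have the largest IE_2 here.
Tabulated IE_2 (kJ/mol): Si 1577, K 3052, Na 4562.
Overall IE_2 order: Si < K < Na.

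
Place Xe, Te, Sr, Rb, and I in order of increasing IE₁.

Rb < Sr < Te < I < Xe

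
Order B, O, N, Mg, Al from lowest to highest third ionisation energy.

IE_3 is the cost of taking one more electron from the +2 cation: B²⁺ still has 1 valence electron; O²⁺ still has 4 valence electrons; N²⁺ still has 3 valence electrons; Mg²⁺ is the bare [Ne] core; Al²⁺ still has 1 valence electron.
Breaking into a closed-shell core is much more expensive than removing a leftover valence electron — Mg has the largest IE_3 here.
Valence configurations: B²⁺ [He]2s¹, O²⁺ [He]2s²2p², N²⁺ [He]2s²2p¹, Al²⁺ [Ne]3s¹.
The numbers (kJ/mol): B 3660, O 5300, N 4578, Mg 7733, Al 2745.
Putting it together, IE_3: Al < B < N < O < Mg.

Al, B, N, O, Mg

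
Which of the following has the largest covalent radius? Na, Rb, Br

Na is in period 3, group 1; Br is in period 4, group 17; Rb is in period 5, group 1.
Moving right in a period, electrons are added to the same shell under a stronger nuclear pull, so atoms get smaller; moving down, a new shell is opened and atoms get larger.
Neither a single period nor a single group — weigh both effects.
Na > Br: the two effects oppose for this pair; the across-period effect wins (155 vs 114 pm).
Rb > Na: they share group 1; the group trend gives Rb the larger value.
Approximate values (pm): Na 155, Br 114, Rb 210.
The largest covalent radius among these belongs to Rb.

Rb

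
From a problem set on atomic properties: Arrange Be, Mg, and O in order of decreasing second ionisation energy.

O > Be > Mg

IE_2 is the cost of taking one more electron from the +1 cation: Be⁺ still has 1 valence electron; Mg⁺ still has 1 valence electron; O⁺ still has 5 valence electrons.
All are still removing valence electrons, so compare the +1 ions as you would atoms: IE_2 generally rises across a period (higher Z_eff) and falls down a group (larger shell), subject to the usual subshell exceptions.
Valence configurations: Be⁺ [He]2s¹, Mg⁺ [Ne]3s¹, O⁺ [He]2s²2p³.
Approximate IE_2 values (kJ/mol): Be 1757, Mg 1451, O 3388.
Hence IE_2: Mg < Be < O.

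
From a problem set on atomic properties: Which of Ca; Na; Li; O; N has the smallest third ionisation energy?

After 2 electrons have been removed, what remains? Ca²⁺ is the bare [Ar] core; Na²⁺ is already 1 electron into the core; Li²⁺ is already 1 electron into the core; O²⁺ still has 4 valence electrons; N²⁺ still has 3 valence electrons.
Usually core removal costs more than valence removal, but here the competition is close: a tightly held n=2 valence electron can cost more to remove than an n=3 core electron, so the actual values have to decide it.
Valence configurations: O²⁺ [He]2s²2p², N²⁺ [He]2s²2p¹.
Tabulated IE_3 (kJ/mol): Ca 4912, Na 6910, Li 11815, O 5300, N 4578.
Putting it together, IE_3: N < Ca < O < Na < Li.

N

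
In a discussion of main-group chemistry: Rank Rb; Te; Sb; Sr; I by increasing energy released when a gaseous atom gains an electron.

Sr < Rb < Sb < Te < I

Rb is in period 5, group 1; Sr is in period 5, group 2; Sb is in period 5, group 15; Te is in period 5, group 16; I is in period 5, group 17.
Adding an electron releases more energy for atoms nearer the top right (short of the noble gases).
All lie in period 5; the across-period trend (electron affinity increases left to right) applies, with the exception below.
Note the exception: Rb has a higher electron affinity than Sr, contrary to the simple trend — adding an electron to Sr (ns²) has to open a new, higher-energy np subshell, which is unfavourable.
For reference (kJ/mol): Rb 47, Sr 5, Sb 103, Te 190, I 295.
So from lowest to highest: Sr < Rb < Sb < Te < I.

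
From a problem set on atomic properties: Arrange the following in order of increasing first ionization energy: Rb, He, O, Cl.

IE₁ increases left→right with effective nuclear charge and decreases top→bottom as the valence shell moves farther out.
These span different periods and groups, so the two trends combine.
Cl > Rb: both effects reinforce here, so Cl is clearly the higher of the two.
O > Cl: the two effects oppose for this pair; the down-group effect wins (1314 vs 1251 kJ/mol).
He > O: relative to O, both the across-period and down-group shifts push He's first ionization energy up.
Approximate values (kJ/mol): He 2372, O 1314, Cl 1251, Rb 403.
So from lowest to highest: Rb < Cl < O < He.

Rb < Cl < O < He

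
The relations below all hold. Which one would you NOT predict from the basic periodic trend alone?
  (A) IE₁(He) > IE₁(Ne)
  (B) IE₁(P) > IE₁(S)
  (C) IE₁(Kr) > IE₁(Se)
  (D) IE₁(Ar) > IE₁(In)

The general trend: first ionisation energy increases across a period and decreases down a group.
(A) He (period 1, group 18) vs Ne (period 2, group 18): the stated order agrees with the simple trend.
(B) P (period 3, group 15) vs S (period 3, group 16): the stated order contradicts the simple trend.
(C) Kr (period 4, group 18) vs Se (period 4, group 16): the stated order agrees with the simple trend.
(D) Ar (period 3, group 18) vs In (period 5, group 13): the stated order agrees with the simple trend.
The exception is (B): S (3p⁴) ionizes more easily than half-filled P (3p³) because the paired 3p electron in S is pushed out by e⁻–e⁻ repulsion.

(B)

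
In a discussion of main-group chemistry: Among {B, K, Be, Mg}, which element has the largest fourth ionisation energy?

B

Consider each +3 ion: B³⁺ is the bare [He] core; K³⁺ is already 2 electrons into the core; Be³⁺ is already 1 electron into the core; Mg³⁺ is already 1 electron into the core.
All of these are removing an electron from a noble-gas core or deeper; the smaller core (lower principal quantum number) is held far more tightly, and within a period the higher nuclear charge binds the same core more tightly.
The numbers (kJ/mol): B 25026, K 5877, Be 21007, Mg 10543.
Putting it together, IE_4: K < Mg < Be < B.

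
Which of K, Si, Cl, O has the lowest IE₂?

Si

Consider each +1 ion: K⁺ is the bare [Ar] core; Si⁺ still has 3 valence electrons; Cl⁺ still has 6 valence electrons; O⁺ still has 5 valence electrons.
Usually core removal costs more than valence removal, but here the competition is close: a tightly held n=2 valence electron can cost more to remove than an n=3 core electron, so the actual values have to decide it.
Valence configurations: Si⁺ [Ne]3s²3p¹, Cl⁺ [Ne]3s²3p⁴, O⁺ [He]2s²2p³.
Approximate IE_2 values (kJ/mol): K 3052, Si 1577, Cl 2298, O 3388.
Hence IE_2: Si < Cl < K < O.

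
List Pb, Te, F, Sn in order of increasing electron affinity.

F is in period 2, group 17; Sn is in period 5, group 14; Te is in period 5, group 16; Pb is in period 6, group 14.
Adding an electron releases more energy for atoms nearer the top right (short of the noble gases).
These span different periods and groups, so the two trends combine.
Sn > Pb: Sn sits above Pb in group 14, so the down-group effect alone puts Sn higher.
Te > Sn: both are in period 5; the period trend gives Te the larger value.
F > Te: relative to Te, both the across-period and down-group shifts push F's electron affinity up.
Approximate values (kJ/mol): F 328, Sn 107, Te 190, Pb 35.
So from lowest to highest: Pb < Sn < Te < F.

Pb, Sn, Te, F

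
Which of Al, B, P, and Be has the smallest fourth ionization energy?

P

The fourth ionization energy removes an electron from the +3 ion. For each element: Al³⁺ is the bare [Ne] core; B³⁺ is the bare [He] core; P³⁺ still has 2 valence electrons; Be³⁺ is already 1 electron into the core.
Core electrons are held far more tightly than valence electrons, so Al, Be and B top the IE_4 order.
Tabulated IE_4 (kJ/mol): Al 11577, B 25026, P 4964, Be 21007.
Overall IE_4 order: P < Al < Be < B.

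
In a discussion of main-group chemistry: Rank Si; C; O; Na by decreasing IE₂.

Na > O > C > Si

IE_2 is the cost of taking one more electron from the +1 cation: Si⁺ still has 3 valence electrons; C⁺ still has 3 valence electrons; O⁺ still has 5 valence electrons; Na⁺ is the bare [Ne] core.
Core electrons are held far more tightly than valence electrons, so Na tops the IE_2 order.
Valence configurations: Si⁺ [Ne]3s²3p¹, C⁺ [He]2s²2p¹, O⁺ [He]2s²2p³.
Approximate IE_2 values (kJ/mol): Si 1577, C 2353, O 3388, Na 4562.
So the second ionization energies run Si < C < O < Na.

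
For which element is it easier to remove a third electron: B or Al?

Al

After 2 electrons have been removed, what remains? B²⁺ still has 1 valence electron; Al²⁺ still has 1 valence electron.
All are still removing valence electrons, so compare the +2 ions as you would atoms: IE_3 generally rises across a period (higher Z_eff) and falls down a group (larger shell), subject to the usual subshell exceptions.
Valence configurations: B²⁺ [He]2s¹, Al²⁺ [Ne]3s¹.
The numbers (kJ/mol): B 3660, Al 2745.
Putting it together, IE_3: Al < B.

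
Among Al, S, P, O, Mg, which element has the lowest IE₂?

After 1 electron has been removed, what remains? Al⁺ still has 2 valence electrons; S⁺ still has 5 valence electrons; P⁺ still has 4 valence electrons; O⁺ still has 5 valence electrons; Mg⁺ still has 1 valence electron.
All are still removing valence electrons, so compare the +1 ions as you would atoms: IE_2 generally rises across a period (higher Z_eff) and falls down a group (larger shell), subject to the usual subshell exceptions.
Valence configurations: Al⁺ [Ne]3s², S⁺ [Ne]3s²3p³, P⁺ [Ne]3s²3p², O⁺ [He]2s²2p³, Mg⁺ [Ne]3s¹.
The numbers (kJ/mol): Al 1817, S 2252, P 1907, O 3388, Mg 1451.
Putting it together, IE_2: Mg < Al < P < S < O.

Mg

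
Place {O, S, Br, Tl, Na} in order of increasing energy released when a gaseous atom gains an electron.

Tl, Na, O, S, Br

O is in period 2, group 16; Na is in period 3, group 1; S is in period 3, group 16; Br is in period 4, group 17; Tl is in period 6, group 13.
Atoms with high Z_eff and room in the valence shell (especially the halogens) have the most exothermic electron affinities.
Neither a single period nor a single group — weigh both effects.
Na > Tl: period and group pull opposite ways; the down-group shift dominates (53 vs 19 kJ/mol).
O > Na: both effects reinforce here, so O is clearly the higher of the two.
S > O: this pair runs against the simple trend — see the exception note.
Br > S: the two effects oppose for this pair; the across-period effect wins (325 vs 200 kJ/mol).
Note the exception: S has a higher electron affinity than O, contrary to the simple trend — the compact 2p subshell of O repels the added electron more than S's larger 3p does.
Approximate values (kJ/mol): O 141, Na 53, S 200, Br 325, Tl 19.
So from lowest to highest: Tl < Na < O < S < Br.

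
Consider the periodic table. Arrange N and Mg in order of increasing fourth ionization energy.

N < Mg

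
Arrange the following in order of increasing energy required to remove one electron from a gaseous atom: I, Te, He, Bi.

Bi < Te < I < He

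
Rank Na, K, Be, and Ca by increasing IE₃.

K < Ca < Na < Be

Consider each +2 ion: Na²⁺ is already 1 electron into the core; K²⁺ is already 1 electron into the core; Be²⁺ is the bare [He] core; Ca²⁺ is the bare [Ar] core.
All of these are removing an electron from a noble-gas core or deeper; the smaller core (lower principal quantum number) is held far more tightly, and within a period the higher nuclear charge binds the same core more tightly.
The numbers (kJ/mol): Na 6910, K 4420, Be 14849, Ca 4912.
Putting it together, IE_3: K < Ca < Na < Be.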